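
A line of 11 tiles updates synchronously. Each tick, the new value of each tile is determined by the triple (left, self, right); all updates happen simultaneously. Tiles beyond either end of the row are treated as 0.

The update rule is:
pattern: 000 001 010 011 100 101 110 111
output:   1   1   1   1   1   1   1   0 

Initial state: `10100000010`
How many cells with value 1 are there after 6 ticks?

2

tick 1: 11111111111
tick 2: 10000000001
tick 3: 11111111111  (repeats tick 1; period 2)
tick 6: 10000000001
count of 1: 2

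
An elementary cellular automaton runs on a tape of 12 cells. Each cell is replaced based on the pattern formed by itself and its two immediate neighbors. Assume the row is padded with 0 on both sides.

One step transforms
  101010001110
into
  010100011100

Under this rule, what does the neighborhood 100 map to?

0

At position 5 the neighborhood is 100; the next row has 0 there.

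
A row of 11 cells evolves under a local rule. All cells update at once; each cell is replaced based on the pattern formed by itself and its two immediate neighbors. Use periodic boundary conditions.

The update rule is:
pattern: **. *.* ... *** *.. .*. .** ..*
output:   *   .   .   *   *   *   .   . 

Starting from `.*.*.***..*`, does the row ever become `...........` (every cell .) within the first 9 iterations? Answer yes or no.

no

.*.*..***.*
.*.**..**.*
.*..**..*.*
.**..**.*.*
..**..*.*.*
*..**.*.*.*
**..*.*.*..
.**.*.*.**.
..*.*.*..**
iteration 9 is ..*.*.*..**, still not uniform .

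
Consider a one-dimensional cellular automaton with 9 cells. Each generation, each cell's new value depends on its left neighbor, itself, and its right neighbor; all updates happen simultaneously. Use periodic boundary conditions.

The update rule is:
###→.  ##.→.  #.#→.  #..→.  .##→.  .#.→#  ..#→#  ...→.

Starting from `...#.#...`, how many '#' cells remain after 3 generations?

4

..##.#...
.#...#...
##..##...
count of #: 4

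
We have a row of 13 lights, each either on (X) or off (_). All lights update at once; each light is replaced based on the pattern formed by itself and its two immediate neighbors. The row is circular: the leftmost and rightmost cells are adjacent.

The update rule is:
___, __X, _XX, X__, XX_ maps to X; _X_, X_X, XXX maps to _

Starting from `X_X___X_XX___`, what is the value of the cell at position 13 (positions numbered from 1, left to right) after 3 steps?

step 1: ___XXX__XXXXX
step 2: XXXX_XXXX___X
step 3: ___X_X__XXXXX
position 13 holds X

X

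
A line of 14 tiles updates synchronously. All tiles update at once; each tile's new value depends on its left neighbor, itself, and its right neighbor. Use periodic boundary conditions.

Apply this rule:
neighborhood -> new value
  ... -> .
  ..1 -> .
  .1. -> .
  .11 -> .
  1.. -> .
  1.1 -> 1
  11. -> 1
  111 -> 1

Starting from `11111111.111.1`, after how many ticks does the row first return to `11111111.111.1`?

14

111111111.111.
.111111111.111
1.111111111.11
11.111111111.1
111.111111111.
.111.111111111
1.111.11111111
11.111.1111111
111.111.111111
1111.111.11111
11111.111.1111
111111.111.111
1111111.111.11
11111111.111.1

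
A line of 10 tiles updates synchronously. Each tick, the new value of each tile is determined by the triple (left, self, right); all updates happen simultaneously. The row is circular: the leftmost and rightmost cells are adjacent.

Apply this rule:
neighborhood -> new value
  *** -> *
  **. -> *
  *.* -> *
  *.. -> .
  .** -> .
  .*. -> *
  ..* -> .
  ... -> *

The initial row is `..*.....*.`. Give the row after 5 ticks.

*.*.***.*.
****.*****
*****.****
******.***
*******.**

*******.**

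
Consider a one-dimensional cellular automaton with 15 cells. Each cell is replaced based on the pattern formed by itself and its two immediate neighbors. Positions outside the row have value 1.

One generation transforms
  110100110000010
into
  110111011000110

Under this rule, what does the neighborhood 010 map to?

1

At position 3 the neighborhood is 010; the next row has 1 there.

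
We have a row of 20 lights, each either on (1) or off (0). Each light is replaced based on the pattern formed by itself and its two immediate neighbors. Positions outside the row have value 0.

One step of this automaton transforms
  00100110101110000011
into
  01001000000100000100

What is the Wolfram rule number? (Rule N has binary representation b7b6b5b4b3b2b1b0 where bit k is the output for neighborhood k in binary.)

position 11: 111 → 1  (bit 7 = 1)
position 6: 110 → 0  (bit 6 = 0)
position 7: 101 → 0  (bit 5 = 0)
position 3: 100 → 0  (bit 4 = 0)
position 5: 011 → 0  (bit 3 = 0)
position 2: 010 → 0  (bit 2 = 0)
position 1: 001 → 1  (bit 1 = 1)
position 0: 000 → 0  (bit 0 = 0)
bits b7..b0 = 10000010 = 130

130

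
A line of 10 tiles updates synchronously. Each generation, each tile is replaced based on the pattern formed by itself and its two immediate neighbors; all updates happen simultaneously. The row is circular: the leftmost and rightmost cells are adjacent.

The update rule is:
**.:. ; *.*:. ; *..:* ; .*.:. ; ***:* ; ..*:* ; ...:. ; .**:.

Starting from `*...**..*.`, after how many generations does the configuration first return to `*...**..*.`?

2

.*.*..**..
*...**..*.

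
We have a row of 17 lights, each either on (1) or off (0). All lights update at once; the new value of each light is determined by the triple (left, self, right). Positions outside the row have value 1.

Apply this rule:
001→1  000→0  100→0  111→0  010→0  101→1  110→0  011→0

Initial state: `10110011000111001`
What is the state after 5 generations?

01000010000101010

generation 1: 01000100001000010
generation 2: 10001000010000101
generation 3: 00010000100001010
generation 4: 00100001000010101
generation 5: 01000010000101010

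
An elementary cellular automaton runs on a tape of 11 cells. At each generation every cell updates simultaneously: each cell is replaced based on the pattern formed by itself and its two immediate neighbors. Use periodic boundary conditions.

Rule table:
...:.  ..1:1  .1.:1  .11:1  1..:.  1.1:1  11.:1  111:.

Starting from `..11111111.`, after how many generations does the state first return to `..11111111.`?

7

.11......1.
111.....11.
1.1....1111
111...11...
1.1..111..1
111.11.1.11
..11111111.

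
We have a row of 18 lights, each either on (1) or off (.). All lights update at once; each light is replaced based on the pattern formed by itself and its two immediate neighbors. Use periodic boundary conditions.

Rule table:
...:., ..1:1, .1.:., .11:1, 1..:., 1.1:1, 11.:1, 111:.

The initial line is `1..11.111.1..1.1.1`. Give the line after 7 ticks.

11....11.111.1.111

1.11111.11..1.1.11
111...1111.1.1.11.
1.1..11..11.1.1111
11..111.1111.11...
11.11.111..1111..1
.111111.1.11..1.11
11....11.111.1.111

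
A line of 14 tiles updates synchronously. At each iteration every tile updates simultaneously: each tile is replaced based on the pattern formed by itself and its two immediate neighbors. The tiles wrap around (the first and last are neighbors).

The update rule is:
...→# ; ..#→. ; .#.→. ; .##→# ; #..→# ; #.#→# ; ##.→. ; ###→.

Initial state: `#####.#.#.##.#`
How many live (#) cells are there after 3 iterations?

7

iteration 1: .....#.#.##.##
iteration 2: ####..#.##.##.
iteration 3: #...#..##.##.#
count of #: 7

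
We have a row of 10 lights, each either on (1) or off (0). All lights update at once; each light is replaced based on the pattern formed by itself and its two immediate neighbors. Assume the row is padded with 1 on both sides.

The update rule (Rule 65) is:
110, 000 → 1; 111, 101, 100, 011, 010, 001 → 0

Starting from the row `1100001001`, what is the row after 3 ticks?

0110000010

tick 1: 0101100000
tick 2: 0000101110
tick 3: 0110000010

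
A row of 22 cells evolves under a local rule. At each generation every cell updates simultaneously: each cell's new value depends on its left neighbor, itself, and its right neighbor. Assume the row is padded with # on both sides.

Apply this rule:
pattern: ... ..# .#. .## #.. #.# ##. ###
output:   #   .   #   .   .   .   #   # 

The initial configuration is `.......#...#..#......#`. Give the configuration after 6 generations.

.#.#.#.#.#.#..#.#..#..

.#####.#.#.#..#.####..
..####.#.#.#..#..###..
...###.#.#.#..#...##..
.#..##.#.#.#..#.#..#..
.#...#.#.#.#..#.#..#..
.#.#.#.#.#.#..#.#..#..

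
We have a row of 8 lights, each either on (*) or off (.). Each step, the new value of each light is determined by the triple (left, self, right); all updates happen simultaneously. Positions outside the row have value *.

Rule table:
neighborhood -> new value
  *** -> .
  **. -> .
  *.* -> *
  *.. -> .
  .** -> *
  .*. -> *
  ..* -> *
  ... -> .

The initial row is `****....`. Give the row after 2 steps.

......**

.......*
......**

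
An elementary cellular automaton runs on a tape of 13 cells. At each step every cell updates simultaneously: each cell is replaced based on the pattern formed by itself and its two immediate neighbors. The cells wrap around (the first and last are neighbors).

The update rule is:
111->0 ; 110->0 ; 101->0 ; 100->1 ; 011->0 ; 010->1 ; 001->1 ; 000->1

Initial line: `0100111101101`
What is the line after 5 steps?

1111000000000

0111000000001
0000111111111
1111000000000
0000111111111  (repeats step 2; period 2)
step 5: 1111000000000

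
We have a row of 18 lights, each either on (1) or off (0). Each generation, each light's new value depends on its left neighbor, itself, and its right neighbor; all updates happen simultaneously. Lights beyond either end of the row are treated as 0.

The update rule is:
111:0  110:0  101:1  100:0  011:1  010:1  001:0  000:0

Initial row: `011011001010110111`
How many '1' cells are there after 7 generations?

010110001111101100
011100001000011000
010000001000010000
010000001000010000  (fixed point — unchanged through generation 7)
count of 1: 3

3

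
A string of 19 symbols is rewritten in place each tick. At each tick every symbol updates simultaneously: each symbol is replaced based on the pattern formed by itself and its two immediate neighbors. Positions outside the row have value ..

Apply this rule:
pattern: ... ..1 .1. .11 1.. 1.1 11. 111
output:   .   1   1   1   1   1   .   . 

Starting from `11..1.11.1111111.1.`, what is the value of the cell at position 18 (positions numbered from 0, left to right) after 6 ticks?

tick 1: 1.11111.11......111
tick 2: 111....11.1....11..
tick 3: 1..1..11.111..11.1.
tick 4: 1111111.11..111.111
tick 5: 1......11.111..11..
tick 6: 11....11.11..111.1.
position 18 holds .

.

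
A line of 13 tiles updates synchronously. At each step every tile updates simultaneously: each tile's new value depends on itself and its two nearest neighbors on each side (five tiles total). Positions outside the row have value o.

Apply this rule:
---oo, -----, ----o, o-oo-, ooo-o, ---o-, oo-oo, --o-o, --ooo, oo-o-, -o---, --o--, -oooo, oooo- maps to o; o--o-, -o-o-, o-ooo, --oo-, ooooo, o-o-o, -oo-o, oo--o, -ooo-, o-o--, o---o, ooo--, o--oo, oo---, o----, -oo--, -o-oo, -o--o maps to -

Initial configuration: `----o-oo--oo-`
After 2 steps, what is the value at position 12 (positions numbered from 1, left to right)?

o

step 1: --ooo-o-----o
step 2: --o-oo-o-oooo
position 12 holds o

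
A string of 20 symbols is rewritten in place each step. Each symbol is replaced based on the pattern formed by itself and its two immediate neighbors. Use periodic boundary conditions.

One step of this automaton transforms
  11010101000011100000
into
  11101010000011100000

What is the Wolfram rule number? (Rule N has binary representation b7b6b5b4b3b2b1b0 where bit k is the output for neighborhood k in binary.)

232

position 13: 111 → 1  (bit 7 = 1)
position 1: 110 → 1  (bit 6 = 1)
position 2: 101 → 1  (bit 5 = 1)
position 8: 100 → 0  (bit 4 = 0)
position 0: 011 → 1  (bit 3 = 1)
position 3: 010 → 0  (bit 2 = 0)
position 11: 001 → 0  (bit 1 = 0)
position 9: 000 → 0  (bit 0 = 0)
bits b7..b0 = 11101000 = 232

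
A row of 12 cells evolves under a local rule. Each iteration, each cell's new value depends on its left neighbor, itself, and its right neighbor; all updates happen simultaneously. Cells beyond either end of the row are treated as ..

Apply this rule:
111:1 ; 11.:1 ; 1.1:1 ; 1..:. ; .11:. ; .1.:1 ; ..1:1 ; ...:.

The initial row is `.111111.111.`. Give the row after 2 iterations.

11.111111.1.

1.111111.11.
11.111111.1.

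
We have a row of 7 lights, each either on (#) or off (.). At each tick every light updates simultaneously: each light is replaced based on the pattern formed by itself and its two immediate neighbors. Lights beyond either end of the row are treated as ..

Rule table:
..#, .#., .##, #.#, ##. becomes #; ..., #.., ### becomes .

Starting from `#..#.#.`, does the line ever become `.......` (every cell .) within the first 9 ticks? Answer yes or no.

no

#.####.
###..#.
#.#.##.
######.
#....#.
#...##.
#..###.
#.##.#.
######.
tick 9 is ######., still not uniform .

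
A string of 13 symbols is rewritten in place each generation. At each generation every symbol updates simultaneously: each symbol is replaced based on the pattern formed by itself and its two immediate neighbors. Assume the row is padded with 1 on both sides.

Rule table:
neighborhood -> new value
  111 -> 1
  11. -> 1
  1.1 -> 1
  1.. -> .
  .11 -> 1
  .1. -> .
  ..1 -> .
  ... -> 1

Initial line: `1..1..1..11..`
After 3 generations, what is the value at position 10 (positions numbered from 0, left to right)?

1........11..
1.111111.11..
11111111111..
position 10 holds 1

1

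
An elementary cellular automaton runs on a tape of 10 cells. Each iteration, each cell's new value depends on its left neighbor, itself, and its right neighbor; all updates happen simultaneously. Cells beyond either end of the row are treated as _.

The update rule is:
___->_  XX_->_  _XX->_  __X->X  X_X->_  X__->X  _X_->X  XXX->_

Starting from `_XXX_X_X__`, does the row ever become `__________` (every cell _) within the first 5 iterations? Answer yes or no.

no

iteration 1: X____X_XX_
iteration 2: XX__XX___X
iteration 3: __XX__X_XX
iteration 4: _X__XXX___
iteration 5: XXXX___X__
iteration 5 is XXXX___X__, still not uniform _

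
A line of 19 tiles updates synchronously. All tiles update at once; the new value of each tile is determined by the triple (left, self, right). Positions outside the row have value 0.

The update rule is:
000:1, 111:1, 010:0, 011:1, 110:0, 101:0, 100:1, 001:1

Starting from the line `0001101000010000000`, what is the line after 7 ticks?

1111101111111011101

1111000111101111111
1110111111001111110
1100111110111111101
1011111100111111000
0011111011111110111
1111110011111100110
1111101111111011101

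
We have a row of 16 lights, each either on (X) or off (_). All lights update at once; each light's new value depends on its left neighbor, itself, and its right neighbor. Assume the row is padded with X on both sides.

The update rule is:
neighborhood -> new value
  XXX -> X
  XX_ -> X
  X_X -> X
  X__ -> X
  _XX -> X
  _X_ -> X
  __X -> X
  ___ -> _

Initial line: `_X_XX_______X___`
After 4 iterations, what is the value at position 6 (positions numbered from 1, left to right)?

X

XXXXXX_____XXX_X
XXXXXXX___XXXXXX
XXXXXXXX_XXXXXXX
XXXXXXXXXXXXXXXX
position 6 holds X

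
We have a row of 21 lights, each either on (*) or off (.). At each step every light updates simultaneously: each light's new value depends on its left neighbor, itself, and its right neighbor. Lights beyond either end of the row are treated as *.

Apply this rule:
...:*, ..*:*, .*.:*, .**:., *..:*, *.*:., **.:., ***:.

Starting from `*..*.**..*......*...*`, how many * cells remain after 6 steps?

3

.***...*************.
....***..............
****...**************
....***..............  (repeats step 2; period 2)
step 6: ....***..............
count of *: 3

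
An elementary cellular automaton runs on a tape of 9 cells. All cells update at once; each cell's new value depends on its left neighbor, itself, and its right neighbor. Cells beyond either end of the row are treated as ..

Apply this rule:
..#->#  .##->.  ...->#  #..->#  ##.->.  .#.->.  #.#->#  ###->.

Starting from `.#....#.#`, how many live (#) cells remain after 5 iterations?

#.####.#.
.#....#.#  (repeats iteration 0; period 2)
iteration 5: #.####.#.
count of #: 6

6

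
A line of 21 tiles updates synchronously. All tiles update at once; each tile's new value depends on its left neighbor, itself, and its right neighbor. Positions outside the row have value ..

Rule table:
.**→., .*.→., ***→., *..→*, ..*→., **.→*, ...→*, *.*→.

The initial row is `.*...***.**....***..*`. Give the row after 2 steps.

step 1: ..**...*..****...**..
step 2: *..***..*....***..***

*..***..*....***..***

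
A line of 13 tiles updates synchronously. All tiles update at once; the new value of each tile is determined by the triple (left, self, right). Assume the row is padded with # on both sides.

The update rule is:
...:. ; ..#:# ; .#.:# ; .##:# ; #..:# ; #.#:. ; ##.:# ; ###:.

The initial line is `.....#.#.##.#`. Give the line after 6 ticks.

#...##.#.##.#
##.###.#.##.#
.#.#.#.#.##.#
.#.#.#.#.##.#  (fixed point — unchanged through tick 6)

.#.#.#.#.##.#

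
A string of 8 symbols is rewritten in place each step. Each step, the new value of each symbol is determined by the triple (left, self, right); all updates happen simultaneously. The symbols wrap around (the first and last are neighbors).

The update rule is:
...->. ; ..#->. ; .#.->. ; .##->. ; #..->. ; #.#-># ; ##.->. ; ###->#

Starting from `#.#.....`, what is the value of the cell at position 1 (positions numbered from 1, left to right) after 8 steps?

step 1: .#......
step 2: ........
step 3: ........  (fixed point — unchanged through step 8)
position 1 holds .

.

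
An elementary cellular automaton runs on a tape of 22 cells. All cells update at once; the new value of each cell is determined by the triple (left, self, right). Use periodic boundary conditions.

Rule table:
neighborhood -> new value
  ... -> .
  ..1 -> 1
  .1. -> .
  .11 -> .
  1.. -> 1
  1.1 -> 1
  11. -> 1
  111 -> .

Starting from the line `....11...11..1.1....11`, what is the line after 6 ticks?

1..1.11.1.111.1.1..1.1
111.1.11.1..11.1.11.1.
..11.1.11.11.11.1.11.1
11.11.1.11.11.11.1.11.
.11.11.1.11.11.11.1.11
1.11.11.1.11.11.11.1.1

1.11.11.1.11.11.11.1.1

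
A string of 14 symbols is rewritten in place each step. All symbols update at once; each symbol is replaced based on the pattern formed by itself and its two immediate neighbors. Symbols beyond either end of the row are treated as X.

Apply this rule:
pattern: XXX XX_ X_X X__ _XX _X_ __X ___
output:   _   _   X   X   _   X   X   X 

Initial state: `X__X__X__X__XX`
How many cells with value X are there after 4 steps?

3

_XXXXXXXXXXX__
X___________XX
_XXXXXXXXXXX__  (repeats step 1; period 2)
step 4: X___________XX
count of X: 3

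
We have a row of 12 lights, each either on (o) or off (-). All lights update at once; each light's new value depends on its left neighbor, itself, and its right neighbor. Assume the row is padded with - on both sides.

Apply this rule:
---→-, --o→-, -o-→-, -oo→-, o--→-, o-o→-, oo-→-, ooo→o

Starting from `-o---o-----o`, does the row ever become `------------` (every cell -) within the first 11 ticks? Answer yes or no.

yes

------------
all cells are - at tick 1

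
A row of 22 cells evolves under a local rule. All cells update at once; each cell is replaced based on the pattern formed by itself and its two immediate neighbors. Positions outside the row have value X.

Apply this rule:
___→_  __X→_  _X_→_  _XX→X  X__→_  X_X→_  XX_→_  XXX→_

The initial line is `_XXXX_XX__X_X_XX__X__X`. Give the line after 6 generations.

_____________________X

_X____X_______X______X
_____________________X
_____________________X  (fixed point — unchanged through generation 6)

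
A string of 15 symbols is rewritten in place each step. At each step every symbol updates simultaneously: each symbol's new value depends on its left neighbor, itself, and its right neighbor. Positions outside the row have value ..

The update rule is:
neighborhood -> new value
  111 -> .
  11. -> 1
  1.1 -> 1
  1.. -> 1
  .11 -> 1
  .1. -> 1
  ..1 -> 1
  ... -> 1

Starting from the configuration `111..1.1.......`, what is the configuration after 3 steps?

1.1111111111111
111...........1
1.1111111111111

1.1111111111111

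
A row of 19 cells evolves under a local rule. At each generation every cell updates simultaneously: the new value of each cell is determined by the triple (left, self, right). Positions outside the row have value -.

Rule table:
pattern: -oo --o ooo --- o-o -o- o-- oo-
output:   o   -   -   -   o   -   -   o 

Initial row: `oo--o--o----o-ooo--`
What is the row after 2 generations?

generation 1: oo-----------oo-o--
generation 2: oo-----------ooo---

oo-----------ooo---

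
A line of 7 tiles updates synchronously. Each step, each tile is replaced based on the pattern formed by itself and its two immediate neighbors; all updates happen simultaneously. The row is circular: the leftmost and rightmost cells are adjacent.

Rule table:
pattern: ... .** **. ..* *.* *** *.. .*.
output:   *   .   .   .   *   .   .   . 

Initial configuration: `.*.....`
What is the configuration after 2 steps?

step 1: ...****
step 2: .*.....

.*.....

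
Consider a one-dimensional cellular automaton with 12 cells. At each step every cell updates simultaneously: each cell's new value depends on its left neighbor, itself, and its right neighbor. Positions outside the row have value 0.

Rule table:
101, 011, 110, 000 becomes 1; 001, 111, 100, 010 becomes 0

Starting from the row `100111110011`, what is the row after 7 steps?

000001111001

000100010011
110001000011
110100011011
111001011111
101000110001
010010110100
000001111001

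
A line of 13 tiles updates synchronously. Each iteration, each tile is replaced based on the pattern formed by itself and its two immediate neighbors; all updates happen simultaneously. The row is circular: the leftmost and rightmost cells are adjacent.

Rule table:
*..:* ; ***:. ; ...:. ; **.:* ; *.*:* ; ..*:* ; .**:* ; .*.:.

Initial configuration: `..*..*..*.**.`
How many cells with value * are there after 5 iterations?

iteration 1: .*.**.**.****
iteration 2: *.********..*
iteration 3: ***......****
iteration 4: ..**....**...
iteration 5: .****..****..
count of *: 8

8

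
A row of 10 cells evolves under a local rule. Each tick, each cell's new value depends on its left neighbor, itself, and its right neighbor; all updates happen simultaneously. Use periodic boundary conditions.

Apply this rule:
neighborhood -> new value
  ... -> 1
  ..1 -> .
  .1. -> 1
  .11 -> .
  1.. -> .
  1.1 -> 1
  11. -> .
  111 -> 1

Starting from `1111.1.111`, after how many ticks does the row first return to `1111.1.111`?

6

111.111.11
11.1.1.1.1
1.1111111.
11.11111.1
1.1.111.1.
1111.1.111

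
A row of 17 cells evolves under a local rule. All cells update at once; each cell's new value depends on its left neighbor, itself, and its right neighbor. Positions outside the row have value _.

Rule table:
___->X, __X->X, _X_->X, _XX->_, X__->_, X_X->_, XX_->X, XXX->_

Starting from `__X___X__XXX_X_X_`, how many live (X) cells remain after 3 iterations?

iteration 1: XXX_XXX_X__X_X_X_
iteration 2: __X___X_X_XX_X_X_
iteration 3: XXX_XXX_X__X_X_X_
count of X: 10

10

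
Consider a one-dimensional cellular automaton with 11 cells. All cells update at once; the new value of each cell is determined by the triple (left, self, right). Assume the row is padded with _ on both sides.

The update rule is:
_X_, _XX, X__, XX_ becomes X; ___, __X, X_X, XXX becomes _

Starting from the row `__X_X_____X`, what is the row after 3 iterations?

__X_X_XX__X

__X_XX____X
__X_XXX___X
__X_X_XX__X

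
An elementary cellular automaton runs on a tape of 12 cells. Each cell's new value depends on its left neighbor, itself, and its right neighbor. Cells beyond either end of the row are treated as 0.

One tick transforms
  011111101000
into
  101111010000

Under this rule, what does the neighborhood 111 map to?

At position 2 the neighborhood is 111; the next row has 1 there.

1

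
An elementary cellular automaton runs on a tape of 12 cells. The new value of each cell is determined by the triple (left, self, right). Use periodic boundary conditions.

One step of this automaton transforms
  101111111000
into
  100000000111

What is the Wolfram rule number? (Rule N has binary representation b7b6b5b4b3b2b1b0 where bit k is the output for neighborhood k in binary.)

position 3: 111 → 0  (bit 7 = 0)
position 8: 110 → 0  (bit 6 = 0)
position 1: 101 → 0  (bit 5 = 0)
position 9: 100 → 1  (bit 4 = 1)
position 2: 011 → 0  (bit 3 = 0)
position 0: 010 → 1  (bit 2 = 1)
position 11: 001 → 1  (bit 1 = 1)
position 10: 000 → 1  (bit 0 = 1)
bits b7..b0 = 00010111 = 23

23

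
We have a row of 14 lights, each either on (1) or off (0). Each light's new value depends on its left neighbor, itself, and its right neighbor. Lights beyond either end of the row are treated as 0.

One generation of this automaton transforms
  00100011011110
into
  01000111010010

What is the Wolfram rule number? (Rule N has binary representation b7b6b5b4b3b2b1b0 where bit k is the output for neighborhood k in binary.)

74

position 10: 111 → 0  (bit 7 = 0)
position 7: 110 → 1  (bit 6 = 1)
position 8: 101 → 0  (bit 5 = 0)
position 3: 100 → 0  (bit 4 = 0)
position 6: 011 → 1  (bit 3 = 1)
position 2: 010 → 0  (bit 2 = 0)
position 1: 001 → 1  (bit 1 = 1)
position 0: 000 → 0  (bit 0 = 0)
bits b7..b0 = 01001010 = 74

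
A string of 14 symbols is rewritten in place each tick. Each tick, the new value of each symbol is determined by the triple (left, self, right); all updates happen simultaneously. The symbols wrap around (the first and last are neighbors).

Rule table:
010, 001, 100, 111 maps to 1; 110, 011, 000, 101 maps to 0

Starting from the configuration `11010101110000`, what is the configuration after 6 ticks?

00010100101001
10110111101111
00000011000111
10000100101010
11001111101010
00110111001010

00110111001010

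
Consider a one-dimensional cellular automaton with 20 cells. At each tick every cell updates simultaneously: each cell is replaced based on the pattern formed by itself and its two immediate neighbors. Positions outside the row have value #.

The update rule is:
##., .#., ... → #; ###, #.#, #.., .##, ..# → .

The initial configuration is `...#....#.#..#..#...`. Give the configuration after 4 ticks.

.#.#.##.#.#..#..#.#.
.#.#..#.#.#..#..#.#.
.#.#..#.#.#..#..#.#.  (fixed point — unchanged through tick 4)

.#.#..#.#.#..#..#.#.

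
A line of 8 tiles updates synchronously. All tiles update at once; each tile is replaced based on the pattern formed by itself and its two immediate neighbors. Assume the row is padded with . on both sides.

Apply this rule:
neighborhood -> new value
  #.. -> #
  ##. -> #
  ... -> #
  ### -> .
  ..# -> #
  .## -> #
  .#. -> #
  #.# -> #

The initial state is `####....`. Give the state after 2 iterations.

####...#

#..#####
####...#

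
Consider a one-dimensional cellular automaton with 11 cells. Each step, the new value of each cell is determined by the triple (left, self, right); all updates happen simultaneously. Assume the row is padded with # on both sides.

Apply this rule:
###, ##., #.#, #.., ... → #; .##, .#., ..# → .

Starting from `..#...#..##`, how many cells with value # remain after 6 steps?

#..##..#..#
##..##..#..
###..##..#.
####..##..#
#####..##..
######..##.
count of #: 8

8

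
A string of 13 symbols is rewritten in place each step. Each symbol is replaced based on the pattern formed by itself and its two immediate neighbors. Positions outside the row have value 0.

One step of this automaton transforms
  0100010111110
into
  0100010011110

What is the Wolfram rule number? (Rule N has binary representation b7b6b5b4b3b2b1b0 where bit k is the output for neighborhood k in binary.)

196

position 8: 111 → 1  (bit 7 = 1)
position 11: 110 → 1  (bit 6 = 1)
position 6: 101 → 0  (bit 5 = 0)
position 2: 100 → 0  (bit 4 = 0)
position 7: 011 → 0  (bit 3 = 0)
position 1: 010 → 1  (bit 2 = 1)
position 0: 001 → 0  (bit 1 = 0)
position 3: 000 → 0  (bit 0 = 0)
bits b7..b0 = 11000100 = 196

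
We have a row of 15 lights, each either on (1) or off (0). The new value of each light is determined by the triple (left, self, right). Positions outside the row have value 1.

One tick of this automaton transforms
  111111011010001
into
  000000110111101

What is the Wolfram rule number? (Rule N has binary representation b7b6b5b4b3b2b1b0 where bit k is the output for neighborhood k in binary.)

position 0: 111 → 0  (bit 7 = 0)
position 5: 110 → 0  (bit 6 = 0)
position 6: 101 → 1  (bit 5 = 1)
position 11: 100 → 1  (bit 4 = 1)
position 7: 011 → 1  (bit 3 = 1)
position 10: 010 → 1  (bit 2 = 1)
position 13: 001 → 0  (bit 1 = 0)
position 12: 000 → 1  (bit 0 = 1)
bits b7..b0 = 00111101 = 61

61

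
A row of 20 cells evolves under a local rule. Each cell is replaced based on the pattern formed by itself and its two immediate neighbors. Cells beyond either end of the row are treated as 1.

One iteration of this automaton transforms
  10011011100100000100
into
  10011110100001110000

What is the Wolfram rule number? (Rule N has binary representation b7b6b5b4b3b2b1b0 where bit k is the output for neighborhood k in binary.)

position 7: 111 → 0  (bit 7 = 0)
position 0: 110 → 1  (bit 6 = 1)
position 5: 101 → 1  (bit 5 = 1)
position 1: 100 → 0  (bit 4 = 0)
position 3: 011 → 1  (bit 3 = 1)
position 11: 010 → 0  (bit 2 = 0)
position 2: 001 → 0  (bit 1 = 0)
position 13: 000 → 1  (bit 0 = 1)
bits b7..b0 = 01101001 = 105

105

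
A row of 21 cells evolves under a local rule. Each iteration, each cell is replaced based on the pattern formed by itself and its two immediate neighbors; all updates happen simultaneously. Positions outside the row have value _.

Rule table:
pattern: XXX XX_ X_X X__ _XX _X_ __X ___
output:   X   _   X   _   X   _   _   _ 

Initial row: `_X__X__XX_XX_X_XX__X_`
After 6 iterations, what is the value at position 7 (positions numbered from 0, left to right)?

iteration 1: _______X_XX_X_XX_____
iteration 2: ________XX_X_XX______
iteration 3: ________X_X_XX_______
iteration 4: _________X_XX________
iteration 5: __________XX_________
iteration 6: __________X__________
position 7 holds _

_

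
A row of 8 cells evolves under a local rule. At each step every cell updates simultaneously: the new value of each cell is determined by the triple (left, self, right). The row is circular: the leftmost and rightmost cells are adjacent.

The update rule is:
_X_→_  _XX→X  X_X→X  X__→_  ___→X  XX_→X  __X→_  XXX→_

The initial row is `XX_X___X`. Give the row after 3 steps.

X_X_X__X

_XX__X_X
XXX___X_
X_X_X__X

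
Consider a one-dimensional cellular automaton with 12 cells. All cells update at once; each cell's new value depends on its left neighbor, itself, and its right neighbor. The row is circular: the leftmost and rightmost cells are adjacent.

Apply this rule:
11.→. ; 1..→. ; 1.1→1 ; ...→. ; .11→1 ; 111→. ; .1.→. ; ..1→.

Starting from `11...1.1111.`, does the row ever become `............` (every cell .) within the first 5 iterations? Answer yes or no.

yes

1.....11...1
......1....1
............
all cells are . at iteration 3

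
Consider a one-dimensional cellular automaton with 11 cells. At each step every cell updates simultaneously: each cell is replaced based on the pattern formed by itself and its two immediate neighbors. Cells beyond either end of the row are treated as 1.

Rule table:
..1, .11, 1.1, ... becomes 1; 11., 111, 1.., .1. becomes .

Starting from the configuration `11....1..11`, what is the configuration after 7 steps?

...111..11.

...111..11.
.111...11.1
11...111.11
...111..11.  (repeats step 1; period 3)
step 7: ...111..11.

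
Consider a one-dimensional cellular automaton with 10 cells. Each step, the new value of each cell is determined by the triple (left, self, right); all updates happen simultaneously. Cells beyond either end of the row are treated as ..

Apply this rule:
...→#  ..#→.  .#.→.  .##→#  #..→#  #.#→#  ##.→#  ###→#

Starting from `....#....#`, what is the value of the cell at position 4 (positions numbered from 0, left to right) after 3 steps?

###..###..
####.#####
##########
position 4 holds #

#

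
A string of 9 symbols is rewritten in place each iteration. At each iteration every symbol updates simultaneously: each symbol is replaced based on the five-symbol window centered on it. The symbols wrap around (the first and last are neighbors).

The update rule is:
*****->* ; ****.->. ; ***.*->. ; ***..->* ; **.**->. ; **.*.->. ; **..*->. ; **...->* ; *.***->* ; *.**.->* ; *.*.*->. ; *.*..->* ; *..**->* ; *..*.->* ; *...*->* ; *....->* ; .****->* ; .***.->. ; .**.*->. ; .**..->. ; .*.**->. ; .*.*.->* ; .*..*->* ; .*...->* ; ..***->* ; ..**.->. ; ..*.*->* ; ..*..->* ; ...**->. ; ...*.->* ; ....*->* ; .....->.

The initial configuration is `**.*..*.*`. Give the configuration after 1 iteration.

...****.*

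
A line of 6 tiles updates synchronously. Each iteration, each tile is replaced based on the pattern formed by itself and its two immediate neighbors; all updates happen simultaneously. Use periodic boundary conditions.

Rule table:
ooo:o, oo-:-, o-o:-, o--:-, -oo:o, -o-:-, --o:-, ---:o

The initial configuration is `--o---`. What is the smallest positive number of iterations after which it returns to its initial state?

o---oo
--o-oo
----o-
ooo---
oo--o-
o-----
--ooo-
o-oo--
--o---

9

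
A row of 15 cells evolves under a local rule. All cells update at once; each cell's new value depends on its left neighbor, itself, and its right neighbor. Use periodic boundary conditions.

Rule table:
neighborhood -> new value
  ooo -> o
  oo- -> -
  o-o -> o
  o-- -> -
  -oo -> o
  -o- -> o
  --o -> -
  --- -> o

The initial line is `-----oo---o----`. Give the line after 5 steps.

-oo---ooooooooo

oooo-o--o-o-ooo
ooo-oo--ooooooo
oo-oo---ooooooo
o-oo--o-ooooooo
-oo---ooooooooo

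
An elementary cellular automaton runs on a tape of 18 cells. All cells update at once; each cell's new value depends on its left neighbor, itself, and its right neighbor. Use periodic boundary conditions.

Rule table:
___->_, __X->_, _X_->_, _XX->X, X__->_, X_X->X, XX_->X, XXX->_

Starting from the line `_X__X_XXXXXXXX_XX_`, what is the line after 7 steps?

_____XX___________

_____XX______XXXX_
_____XX______X__X_
_____XX___________
_____XX___________  (fixed point — unchanged through step 7)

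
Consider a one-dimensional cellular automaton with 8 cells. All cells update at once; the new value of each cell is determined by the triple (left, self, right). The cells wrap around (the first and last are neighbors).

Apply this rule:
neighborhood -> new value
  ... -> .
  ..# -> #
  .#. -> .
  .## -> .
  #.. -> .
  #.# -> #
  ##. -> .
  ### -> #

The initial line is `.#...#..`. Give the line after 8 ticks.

#...#...
...#...#
..#...#.
.#...#..  (repeats tick 0; period 4)
tick 8: .#...#..

.#...#..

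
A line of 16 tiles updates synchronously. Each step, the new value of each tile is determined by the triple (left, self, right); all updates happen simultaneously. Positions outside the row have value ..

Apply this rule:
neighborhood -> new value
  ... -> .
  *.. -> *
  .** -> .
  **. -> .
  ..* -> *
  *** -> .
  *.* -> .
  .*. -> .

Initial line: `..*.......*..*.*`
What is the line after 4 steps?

step 1: .*.*.....*.**...
step 2: *...*...*....*..
step 3: .*.*.*.*.*..*.*.
step 4: *.........**...*

*.........**...*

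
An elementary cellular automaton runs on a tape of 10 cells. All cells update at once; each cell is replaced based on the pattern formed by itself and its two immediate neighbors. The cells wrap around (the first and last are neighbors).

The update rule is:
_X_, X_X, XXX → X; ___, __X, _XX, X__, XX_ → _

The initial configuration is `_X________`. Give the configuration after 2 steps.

_X________

_X________  (fixed point — unchanged through step 2)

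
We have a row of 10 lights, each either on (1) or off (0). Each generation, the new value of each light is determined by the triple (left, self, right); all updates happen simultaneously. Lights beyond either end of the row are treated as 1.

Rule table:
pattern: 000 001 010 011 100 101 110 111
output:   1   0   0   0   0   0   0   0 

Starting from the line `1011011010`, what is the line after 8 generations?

generation 1: 0000000000
generation 2: 0111111110
generation 3: 0000000000  (repeats generation 1; period 2)
generation 8: 0111111110

0111111110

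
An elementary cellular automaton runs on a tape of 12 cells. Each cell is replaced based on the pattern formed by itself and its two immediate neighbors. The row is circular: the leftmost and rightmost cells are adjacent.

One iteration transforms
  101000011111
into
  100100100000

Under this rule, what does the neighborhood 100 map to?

At position 3 the neighborhood is 100; the next row has 1 there.

1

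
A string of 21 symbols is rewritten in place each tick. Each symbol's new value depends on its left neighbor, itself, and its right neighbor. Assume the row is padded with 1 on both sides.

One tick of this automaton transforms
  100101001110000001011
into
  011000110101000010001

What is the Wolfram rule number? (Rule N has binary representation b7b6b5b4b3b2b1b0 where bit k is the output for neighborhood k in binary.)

146

position 9: 111 → 1  (bit 7 = 1)
position 0: 110 → 0  (bit 6 = 0)
position 4: 101 → 0  (bit 5 = 0)
position 1: 100 → 1  (bit 4 = 1)
position 8: 011 → 0  (bit 3 = 0)
position 3: 010 → 0  (bit 2 = 0)
position 2: 001 → 1  (bit 1 = 1)
position 12: 000 → 0  (bit 0 = 0)
bits b7..b0 = 10010010 = 146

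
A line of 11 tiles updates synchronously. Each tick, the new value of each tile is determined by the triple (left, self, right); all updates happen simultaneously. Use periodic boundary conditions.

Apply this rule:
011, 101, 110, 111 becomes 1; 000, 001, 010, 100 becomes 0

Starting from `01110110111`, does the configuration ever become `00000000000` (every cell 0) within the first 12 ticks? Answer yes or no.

no

11111111111
11111111111  (fixed point — unchanged through tick 12)
tick 12 is 11111111111, still not uniform 0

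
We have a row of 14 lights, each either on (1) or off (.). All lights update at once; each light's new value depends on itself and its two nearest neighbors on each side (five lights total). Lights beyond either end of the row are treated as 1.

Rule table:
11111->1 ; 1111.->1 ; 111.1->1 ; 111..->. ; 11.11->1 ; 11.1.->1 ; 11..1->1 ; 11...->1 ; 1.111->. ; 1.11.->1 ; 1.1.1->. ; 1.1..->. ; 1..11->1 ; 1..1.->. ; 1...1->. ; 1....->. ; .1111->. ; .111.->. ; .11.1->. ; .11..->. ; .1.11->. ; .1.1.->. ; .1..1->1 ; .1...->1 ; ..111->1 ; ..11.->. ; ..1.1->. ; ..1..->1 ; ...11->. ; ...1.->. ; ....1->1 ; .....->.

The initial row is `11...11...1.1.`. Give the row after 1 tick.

1.1....1......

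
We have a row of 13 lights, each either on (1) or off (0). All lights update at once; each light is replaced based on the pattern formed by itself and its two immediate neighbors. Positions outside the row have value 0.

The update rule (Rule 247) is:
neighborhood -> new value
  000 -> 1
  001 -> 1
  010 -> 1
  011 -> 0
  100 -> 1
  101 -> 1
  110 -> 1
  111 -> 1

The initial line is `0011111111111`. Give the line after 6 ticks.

1011011011111

tick 1: 1101111111111
tick 2: 0110111111111
tick 3: 1011011111111
tick 4: 1101101111111
tick 5: 0110110111111
tick 6: 1011011011111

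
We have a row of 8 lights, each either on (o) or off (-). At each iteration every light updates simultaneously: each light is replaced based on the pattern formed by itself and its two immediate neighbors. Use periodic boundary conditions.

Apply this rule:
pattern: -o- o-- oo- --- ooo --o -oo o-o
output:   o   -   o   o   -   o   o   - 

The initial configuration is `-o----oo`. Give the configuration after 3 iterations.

-o-o-ooo

-o-ooooo
-o-o---o
-o-o-ooo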